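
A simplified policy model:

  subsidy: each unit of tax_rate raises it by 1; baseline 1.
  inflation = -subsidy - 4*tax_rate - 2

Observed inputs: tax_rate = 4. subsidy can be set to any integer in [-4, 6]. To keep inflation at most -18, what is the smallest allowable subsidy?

subsidy = 0

Intervening on subsidy fixes its value directly, overriding its dependence on tax_rate.
Substituting into the inflation equation gives inflation = -subsidy - 18.
Require -subsidy - 18 ≤ -18, so subsidy ≥ 0.
The smallest integer in [-4, 6] satisfying this is 0.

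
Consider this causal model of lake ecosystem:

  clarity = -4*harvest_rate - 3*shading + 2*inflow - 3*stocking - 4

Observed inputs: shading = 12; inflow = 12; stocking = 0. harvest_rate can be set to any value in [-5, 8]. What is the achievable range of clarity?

-48 to 4

Substituting into the clarity equation gives clarity = -4*harvest_rate - 16.
Linear in harvest_rate, so extremes are at the endpoints: harvest_rate = -5 gives clarity = 4; harvest_rate = 8 gives clarity = -48.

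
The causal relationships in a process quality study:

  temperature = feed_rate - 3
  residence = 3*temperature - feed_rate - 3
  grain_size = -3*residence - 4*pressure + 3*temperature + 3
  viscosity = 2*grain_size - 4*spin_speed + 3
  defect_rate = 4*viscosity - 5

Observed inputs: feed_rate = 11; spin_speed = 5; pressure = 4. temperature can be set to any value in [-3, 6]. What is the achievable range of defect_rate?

Intervening on temperature fixes its value directly, overriding its dependence on feed_rate.
Substituting into the residence equation gives residence = 3*temperature - 14.
This gives grain_size = -6*temperature + 29.
Substituting into the viscosity equation gives viscosity = -12*temperature + 41.
Substituting into the defect_rate equation gives defect_rate = -48*temperature + 159.
Linear in temperature, so extremes are at the endpoints: temperature = -3 gives defect_rate = 303; temperature = 6 gives defect_rate = -129.

-129 to 303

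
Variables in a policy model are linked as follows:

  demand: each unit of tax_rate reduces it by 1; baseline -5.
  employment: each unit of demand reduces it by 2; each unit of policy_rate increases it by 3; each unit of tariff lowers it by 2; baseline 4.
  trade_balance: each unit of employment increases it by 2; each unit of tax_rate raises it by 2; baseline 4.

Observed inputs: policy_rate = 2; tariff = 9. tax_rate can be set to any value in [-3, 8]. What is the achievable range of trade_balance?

Substituting into the employment equation gives employment = 2*tax_rate + 2.
So trade_balance = 6*tax_rate + 8.
Linear in tax_rate, so extremes are at the endpoints: tax_rate = -3 gives trade_balance = -10; tax_rate = 8 gives trade_balance = 56.

-10 to 56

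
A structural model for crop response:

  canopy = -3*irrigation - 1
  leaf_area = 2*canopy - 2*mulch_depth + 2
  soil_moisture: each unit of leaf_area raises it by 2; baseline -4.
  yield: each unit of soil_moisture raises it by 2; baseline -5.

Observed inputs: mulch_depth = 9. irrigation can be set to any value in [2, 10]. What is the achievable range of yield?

-325 to -133

Substituting into the leaf_area equation gives leaf_area = -6*irrigation - 18.
This gives soil_moisture = -12*irrigation - 40.
Substituting into the yield equation gives yield = -24*irrigation - 85.
Linear in irrigation, so extremes are at the endpoints: irrigation = 2 gives yield = -133; irrigation = 10 gives yield = -325.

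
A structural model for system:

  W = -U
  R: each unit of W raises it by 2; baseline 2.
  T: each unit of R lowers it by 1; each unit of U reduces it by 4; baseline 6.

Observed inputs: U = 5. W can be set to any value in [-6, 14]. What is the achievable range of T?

-44 to -4

Intervening on W fixes its value directly, overriding its dependence on U.
Substituting into the T equation gives T = -2*W - 16.
Linear in W, so extremes are at the endpoints: W = -6 gives T = -4; W = 14 gives T = -44.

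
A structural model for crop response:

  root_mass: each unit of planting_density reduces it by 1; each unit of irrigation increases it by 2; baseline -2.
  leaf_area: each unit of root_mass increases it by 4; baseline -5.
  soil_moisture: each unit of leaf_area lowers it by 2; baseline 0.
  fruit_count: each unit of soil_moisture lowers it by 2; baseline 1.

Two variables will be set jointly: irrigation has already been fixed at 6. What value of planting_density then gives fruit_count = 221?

planting_density = -5

With irrigation held at 6:
Substituting into the root_mass equation gives root_mass = -planting_density + 10.
leaf_area becomes -4*planting_density + 35.
soil_moisture becomes 8*planting_density - 70.
Substituting into the fruit_count equation gives fruit_count = -16*planting_density + 141.
Solve -16*planting_density + 141 = 221: planting_density = (221 - 141) / -16 = -5.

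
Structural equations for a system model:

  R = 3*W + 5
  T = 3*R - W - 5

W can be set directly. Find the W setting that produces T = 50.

Substituting into the T equation gives T = 8*W + 10.
Solve 8*W + 10 = 50: W = (50 - 10) / 8 = 5.

W = 5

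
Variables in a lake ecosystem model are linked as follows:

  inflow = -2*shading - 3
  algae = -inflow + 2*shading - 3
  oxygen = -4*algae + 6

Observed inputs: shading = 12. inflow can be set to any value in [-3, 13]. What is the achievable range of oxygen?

Intervening on inflow fixes its value directly, overriding its dependence on shading.
Substituting into the algae equation gives algae = -inflow + 21.
Substituting into the oxygen equation gives oxygen = 4*inflow - 78.
Linear in inflow, so extremes are at the endpoints: inflow = -3 gives oxygen = -90; inflow = 13 gives oxygen = -26.

-90 to -26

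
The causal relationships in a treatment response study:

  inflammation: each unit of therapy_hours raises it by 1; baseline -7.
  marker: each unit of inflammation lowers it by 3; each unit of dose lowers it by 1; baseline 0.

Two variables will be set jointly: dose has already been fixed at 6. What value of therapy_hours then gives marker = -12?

With dose held at 6:
Substituting into the marker equation gives marker = -3*therapy_hours + 15.
Solve -3*therapy_hours + 15 = -12: therapy_hours = (-12 - 15) / -3 = 9.

therapy_hours = 9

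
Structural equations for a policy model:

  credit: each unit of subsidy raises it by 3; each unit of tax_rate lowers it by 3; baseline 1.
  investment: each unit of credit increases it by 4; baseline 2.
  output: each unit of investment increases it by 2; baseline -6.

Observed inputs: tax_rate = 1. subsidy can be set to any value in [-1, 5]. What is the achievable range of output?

-42 to 102

Substituting into the credit equation gives credit = 3*subsidy - 2.
Substituting into the investment equation gives investment = 12*subsidy - 6.
This gives output = 24*subsidy - 18.
Linear in subsidy, so extremes are at the endpoints: subsidy = -1 gives output = -42; subsidy = 5 gives output = 102.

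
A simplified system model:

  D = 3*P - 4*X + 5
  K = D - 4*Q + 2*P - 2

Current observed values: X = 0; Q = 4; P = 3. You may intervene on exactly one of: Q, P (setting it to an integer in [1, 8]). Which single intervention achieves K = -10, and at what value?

Intervening on Q: with other inputs at their observed values, K = -4*Q + 18. Solving for -10 gives Q = 7, within [1, 8].
Intervening on P: K = 5*P - 13. Reaching -10 requires P = 3/5, not an integer.

set Q = 7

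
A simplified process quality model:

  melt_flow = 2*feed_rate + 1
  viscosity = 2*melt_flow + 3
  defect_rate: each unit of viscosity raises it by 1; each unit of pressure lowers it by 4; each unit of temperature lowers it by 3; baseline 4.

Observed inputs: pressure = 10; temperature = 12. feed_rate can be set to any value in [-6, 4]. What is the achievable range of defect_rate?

Substituting into the viscosity equation gives viscosity = 4*feed_rate + 5.
defect_rate becomes 4*feed_rate - 67.
Linear in feed_rate, so extremes are at the endpoints: feed_rate = -6 gives defect_rate = -91; feed_rate = 4 gives defect_rate = -51.

-91 to -51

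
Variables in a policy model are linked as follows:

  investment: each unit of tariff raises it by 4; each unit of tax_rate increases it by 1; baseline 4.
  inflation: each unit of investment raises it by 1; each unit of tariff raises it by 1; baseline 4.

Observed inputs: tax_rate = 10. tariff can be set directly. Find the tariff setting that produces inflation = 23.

tariff = 1

Substituting into the investment equation gives investment = 4*tariff + 14.
Substituting into the inflation equation gives inflation = 5*tariff + 18.
Solve 5*tariff + 18 = 23: tariff = (23 - 18) / 5 = 1.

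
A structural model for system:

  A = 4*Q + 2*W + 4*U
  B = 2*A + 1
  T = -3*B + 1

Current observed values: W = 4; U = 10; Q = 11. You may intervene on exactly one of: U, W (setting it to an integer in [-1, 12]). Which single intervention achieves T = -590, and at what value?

Intervening on U: T = -24*U - 314. Reaching -590 requires U = 23/2, not an integer.
Intervening on W: with other inputs at their observed values, T = -12*W - 506. Solving for -590 gives W = 7, within [-1, 12].

set W = 7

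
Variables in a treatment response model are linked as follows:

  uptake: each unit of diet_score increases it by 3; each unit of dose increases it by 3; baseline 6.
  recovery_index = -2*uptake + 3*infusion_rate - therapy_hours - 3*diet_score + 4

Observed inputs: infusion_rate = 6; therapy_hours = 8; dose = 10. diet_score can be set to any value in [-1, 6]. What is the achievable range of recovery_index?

Substituting into the uptake equation gives uptake = 3*diet_score + 36.
Substituting into the recovery_index equation gives recovery_index = -9*diet_score - 58.
Linear in diet_score, so extremes are at the endpoints: diet_score = -1 gives recovery_index = -49; diet_score = 6 gives recovery_index = -112.

-112 to -49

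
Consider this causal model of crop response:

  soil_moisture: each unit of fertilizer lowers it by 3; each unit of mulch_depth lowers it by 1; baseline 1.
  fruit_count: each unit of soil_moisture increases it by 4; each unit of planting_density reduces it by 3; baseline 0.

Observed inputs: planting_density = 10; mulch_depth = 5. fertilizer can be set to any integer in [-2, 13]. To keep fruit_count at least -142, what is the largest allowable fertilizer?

fertilizer = 8

Substituting into the soil_moisture equation gives soil_moisture = -3*fertilizer - 4.
This gives fruit_count = -12*fertilizer - 46.
Require -12*fertilizer - 46 ≥ -142, so fertilizer ≤ 8.
The largest integer in [-2, 13] satisfying this is 8.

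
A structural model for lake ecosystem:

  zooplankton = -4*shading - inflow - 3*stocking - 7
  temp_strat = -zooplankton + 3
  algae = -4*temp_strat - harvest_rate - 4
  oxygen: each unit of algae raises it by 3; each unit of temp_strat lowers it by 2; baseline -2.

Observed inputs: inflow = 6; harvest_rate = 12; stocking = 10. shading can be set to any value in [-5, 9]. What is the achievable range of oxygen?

-1198 to -414

Substituting into the zooplankton equation gives zooplankton = -4*shading - 43.
Substituting into the temp_strat equation gives temp_strat = 4*shading + 46.
So algae = -16*shading - 200.
Substituting into the oxygen equation gives oxygen = -56*shading - 694.
Linear in shading, so extremes are at the endpoints: shading = -5 gives oxygen = -414; shading = 9 gives oxygen = -1198.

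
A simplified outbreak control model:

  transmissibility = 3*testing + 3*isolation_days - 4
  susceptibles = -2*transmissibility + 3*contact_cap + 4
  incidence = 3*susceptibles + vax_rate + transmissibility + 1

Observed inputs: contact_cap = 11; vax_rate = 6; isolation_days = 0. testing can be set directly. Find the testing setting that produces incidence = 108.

Substituting into the transmissibility equation gives transmissibility = 3*testing - 4.
Substituting into the susceptibles equation gives susceptibles = -6*testing + 45.
So incidence = -15*testing + 138.
Solve -15*testing + 138 = 108: testing = (108 - 138) / -15 = 2.

testing = 2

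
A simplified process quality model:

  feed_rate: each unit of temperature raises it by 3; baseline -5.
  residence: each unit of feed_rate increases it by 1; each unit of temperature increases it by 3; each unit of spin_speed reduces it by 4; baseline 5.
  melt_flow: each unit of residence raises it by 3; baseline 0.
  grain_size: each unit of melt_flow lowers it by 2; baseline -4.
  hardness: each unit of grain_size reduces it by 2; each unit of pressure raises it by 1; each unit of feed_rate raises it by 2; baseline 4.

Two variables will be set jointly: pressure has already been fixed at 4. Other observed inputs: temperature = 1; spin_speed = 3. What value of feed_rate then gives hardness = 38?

With pressure held at 4:
Intervening on feed_rate fixes its value directly, overriding its dependence on temperature.
Substituting into the residence equation gives residence = feed_rate - 4.
Substituting into the melt_flow equation gives melt_flow = 3*feed_rate - 12.
Substituting into the grain_size equation gives grain_size = -6*feed_rate + 20.
So hardness = 14*feed_rate - 32.
Solve 14*feed_rate - 32 = 38: feed_rate = (38 + 32) / 14 = 5.

feed_rate = 5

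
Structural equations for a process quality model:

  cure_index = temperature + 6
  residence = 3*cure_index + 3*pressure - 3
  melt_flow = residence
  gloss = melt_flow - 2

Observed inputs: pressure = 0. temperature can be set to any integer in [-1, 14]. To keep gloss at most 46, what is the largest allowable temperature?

Substituting into the residence equation gives residence = 3*temperature + 15.
melt_flow becomes 3*temperature + 15.
So gloss = 3*temperature + 13.
Require 3*temperature + 13 ≤ 46, so temperature ≤ 11.
The largest integer in [-1, 14] satisfying this is 11.

temperature = 11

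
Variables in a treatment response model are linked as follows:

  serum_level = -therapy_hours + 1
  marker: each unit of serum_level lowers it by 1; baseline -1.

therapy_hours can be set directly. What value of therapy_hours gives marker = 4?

Substituting into the marker equation gives marker = therapy_hours - 2.
Solve therapy_hours - 2 = 4: therapy_hours = (4 + 2) / 1 = 6.

therapy_hours = 6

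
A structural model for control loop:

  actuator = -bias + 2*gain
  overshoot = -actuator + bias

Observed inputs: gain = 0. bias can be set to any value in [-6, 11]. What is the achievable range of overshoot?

Substituting into the actuator equation gives actuator = -bias.
overshoot becomes 2*bias.
Linear in bias, so extremes are at the endpoints: bias = -6 gives overshoot = -12; bias = 11 gives overshoot = 22.

-12 to 22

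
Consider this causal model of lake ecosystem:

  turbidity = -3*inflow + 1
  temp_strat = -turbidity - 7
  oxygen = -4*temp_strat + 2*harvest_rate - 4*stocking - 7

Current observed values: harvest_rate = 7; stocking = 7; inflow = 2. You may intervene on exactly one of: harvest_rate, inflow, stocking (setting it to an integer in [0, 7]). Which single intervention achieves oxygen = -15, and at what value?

Intervening on harvest_rate: with other inputs at their observed values, oxygen = 2*harvest_rate - 27. Solving for -15 gives harvest_rate = 6, within [0, 7].
Intervening on inflow: oxygen = -12*inflow + 11. Reaching -15 requires inflow = 13/6, not an integer.
Intervening on stocking: oxygen = -4*stocking + 15. Reaching -15 requires stocking = 15/2, not an integer.

set harvest_rate = 6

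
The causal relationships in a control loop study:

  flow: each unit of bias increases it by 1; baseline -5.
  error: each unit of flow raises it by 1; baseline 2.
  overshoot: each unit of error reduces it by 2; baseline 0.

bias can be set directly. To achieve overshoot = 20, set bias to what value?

Substituting into the error equation gives error = bias - 3.
overshoot becomes -2*bias + 6.
Solve -2*bias + 6 = 20: bias = (20 - 6) / -2 = -7.

bias = -7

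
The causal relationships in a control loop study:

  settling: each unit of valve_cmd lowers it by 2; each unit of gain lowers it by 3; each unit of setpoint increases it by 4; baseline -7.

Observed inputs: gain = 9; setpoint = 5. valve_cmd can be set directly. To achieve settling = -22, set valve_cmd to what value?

valve_cmd = 4

Substituting into the settling equation gives settling = -2*valve_cmd - 14.
Solve -2*valve_cmd - 14 = -22: valve_cmd = (-22 + 14) / -2 = 4.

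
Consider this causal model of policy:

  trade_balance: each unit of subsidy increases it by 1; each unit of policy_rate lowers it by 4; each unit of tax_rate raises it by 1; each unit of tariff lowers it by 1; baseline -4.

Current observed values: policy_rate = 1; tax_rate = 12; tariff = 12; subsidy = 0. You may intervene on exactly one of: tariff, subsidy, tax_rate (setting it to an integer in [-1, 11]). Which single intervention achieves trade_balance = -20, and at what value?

set tax_rate = 0

Intervening on tariff: trade_balance = -tariff + 4. Reaching -20 requires tariff = 24, outside [-1, 11].
Intervening on subsidy: trade_balance = subsidy - 8. Reaching -20 requires subsidy = -12, outside [-1, 11].
Intervening on tax_rate: with other inputs at their observed values, trade_balance = tax_rate - 20. Solving for -20 gives tax_rate = 0, within [-1, 11].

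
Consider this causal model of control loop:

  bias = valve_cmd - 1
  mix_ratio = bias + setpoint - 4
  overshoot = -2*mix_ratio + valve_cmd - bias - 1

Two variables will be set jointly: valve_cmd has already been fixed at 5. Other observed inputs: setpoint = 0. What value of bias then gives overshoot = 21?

With valve_cmd held at 5:
Intervening on bias fixes its value directly, overriding its dependence on valve_cmd.
Substituting into the mix_ratio equation gives mix_ratio = bias - 4.
Substituting into the overshoot equation gives overshoot = -3*bias + 12.
Solve -3*bias + 12 = 21: bias = (21 - 12) / -3 = -3.

bias = -3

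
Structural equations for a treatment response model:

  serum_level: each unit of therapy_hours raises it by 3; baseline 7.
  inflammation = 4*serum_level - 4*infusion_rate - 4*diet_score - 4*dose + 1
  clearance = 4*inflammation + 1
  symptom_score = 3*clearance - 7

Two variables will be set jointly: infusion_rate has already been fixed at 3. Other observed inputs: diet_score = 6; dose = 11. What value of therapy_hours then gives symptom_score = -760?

With infusion_rate held at 3:
Substituting into the inflammation equation gives inflammation = 12*therapy_hours - 51.
Substituting into the clearance equation gives clearance = 48*therapy_hours - 203.
This gives symptom_score = 144*therapy_hours - 616.
Solve 144*therapy_hours - 616 = -760: therapy_hours = (-760 + 616) / 144 = -1.

therapy_hours = -1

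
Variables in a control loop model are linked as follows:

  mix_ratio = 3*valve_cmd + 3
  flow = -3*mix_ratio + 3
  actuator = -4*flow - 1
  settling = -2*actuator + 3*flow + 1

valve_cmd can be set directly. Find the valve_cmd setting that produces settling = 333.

valve_cmd = -4

Substituting into the flow equation gives flow = -9*valve_cmd - 6.
This gives actuator = 36*valve_cmd + 23.
Substituting into the settling equation gives settling = -99*valve_cmd - 63.
Solve -99*valve_cmd - 63 = 333: valve_cmd = (333 + 63) / -99 = -4.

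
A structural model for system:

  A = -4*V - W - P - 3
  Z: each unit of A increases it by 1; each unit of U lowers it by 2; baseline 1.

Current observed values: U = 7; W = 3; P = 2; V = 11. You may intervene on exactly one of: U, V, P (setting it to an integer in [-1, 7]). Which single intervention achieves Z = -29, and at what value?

set V = 2

Intervening on U: Z = -2*U - 51. Reaching -29 requires U = -11, outside [-1, 7].
Intervening on V: with other inputs at their observed values, Z = -4*V - 21. Solving for -29 gives V = 2, within [-1, 7].
Intervening on P: Z = -P - 63. Reaching -29 requires P = -34, outside [-1, 7].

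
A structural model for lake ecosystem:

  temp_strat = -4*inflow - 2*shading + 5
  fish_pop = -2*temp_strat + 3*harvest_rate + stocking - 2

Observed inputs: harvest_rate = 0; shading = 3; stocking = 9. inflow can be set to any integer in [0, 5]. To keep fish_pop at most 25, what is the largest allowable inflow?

Substituting into the temp_strat equation gives temp_strat = -4*inflow - 1.
fish_pop becomes 8*inflow + 9.
Require 8*inflow + 9 ≤ 25, so inflow ≤ 2.
The largest integer in [0, 5] satisfying this is 2.

inflow = 2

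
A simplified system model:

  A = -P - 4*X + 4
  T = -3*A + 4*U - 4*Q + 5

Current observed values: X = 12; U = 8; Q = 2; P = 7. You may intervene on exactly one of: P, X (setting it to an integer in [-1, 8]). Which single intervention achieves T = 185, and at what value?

set P = 8

Intervening on P: with other inputs at their observed values, T = 3*P + 161. Solving for 185 gives P = 8, within [-1, 8].
Intervening on X: T = 12*X + 38. Reaching 185 requires X = 49/4, not an integer.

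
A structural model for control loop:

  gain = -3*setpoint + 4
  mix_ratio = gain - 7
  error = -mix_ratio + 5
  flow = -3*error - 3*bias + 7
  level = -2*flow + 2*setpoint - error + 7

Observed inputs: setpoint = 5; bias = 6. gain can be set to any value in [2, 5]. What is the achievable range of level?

74 to 89

Intervening on gain fixes its value directly, overriding its dependence on setpoint.
Substituting into the error equation gives error = -gain + 12.
Substituting into the flow equation gives flow = 3*gain - 47.
Substituting into the level equation gives level = -5*gain + 99.
Linear in gain, so extremes are at the endpoints: gain = 2 gives level = 89; gain = 5 gives level = 74.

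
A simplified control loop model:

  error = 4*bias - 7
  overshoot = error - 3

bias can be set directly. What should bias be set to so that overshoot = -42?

bias = -8

Substituting into the overshoot equation gives overshoot = 4*bias - 10.
Solve 4*bias - 10 = -42: bias = (-42 + 10) / 4 = -8.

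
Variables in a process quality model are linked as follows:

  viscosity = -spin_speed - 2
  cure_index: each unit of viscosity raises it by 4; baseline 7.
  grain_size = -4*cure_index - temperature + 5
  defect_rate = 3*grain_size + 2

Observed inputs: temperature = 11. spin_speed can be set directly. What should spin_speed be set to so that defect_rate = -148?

spin_speed = -3

Substituting into the cure_index equation gives cure_index = -4*spin_speed - 1.
This gives grain_size = 16*spin_speed - 2.
This gives defect_rate = 48*spin_speed - 4.
Solve 48*spin_speed - 4 = -148: spin_speed = (-148 + 4) / 48 = -3.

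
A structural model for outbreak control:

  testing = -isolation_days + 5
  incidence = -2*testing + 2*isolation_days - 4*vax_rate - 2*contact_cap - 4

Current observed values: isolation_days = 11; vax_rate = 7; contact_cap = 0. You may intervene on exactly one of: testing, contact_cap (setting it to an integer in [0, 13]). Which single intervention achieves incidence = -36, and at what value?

set testing = 13

Intervening on testing: with other inputs at their observed values, incidence = -2*testing - 10. Solving for -36 gives testing = 13, within [0, 13].
Intervening on contact_cap: incidence = -2*contact_cap + 2. Reaching -36 requires contact_cap = 19, outside [0, 13].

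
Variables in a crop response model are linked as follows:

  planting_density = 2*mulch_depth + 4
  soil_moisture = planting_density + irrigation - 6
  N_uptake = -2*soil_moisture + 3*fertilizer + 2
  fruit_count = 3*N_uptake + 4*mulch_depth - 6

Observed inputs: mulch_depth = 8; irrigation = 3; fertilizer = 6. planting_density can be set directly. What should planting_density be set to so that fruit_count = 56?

Intervening on planting_density fixes its value directly, overriding its dependence on mulch_depth.
Substituting into the soil_moisture equation gives soil_moisture = planting_density - 3.
Substituting into the N_uptake equation gives N_uptake = -2*planting_density + 26.
Substituting into the fruit_count equation gives fruit_count = -6*planting_density + 104.
Solve -6*planting_density + 104 = 56: planting_density = (56 - 104) / -6 = 8.

planting_density = 8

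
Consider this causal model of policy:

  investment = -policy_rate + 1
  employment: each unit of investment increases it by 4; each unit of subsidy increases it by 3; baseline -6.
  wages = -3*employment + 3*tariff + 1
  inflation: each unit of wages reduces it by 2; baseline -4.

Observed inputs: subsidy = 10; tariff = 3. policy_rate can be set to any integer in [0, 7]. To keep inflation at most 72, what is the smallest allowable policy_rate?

policy_rate = 3

Substituting into the employment equation gives employment = -4*policy_rate + 28.
So wages = 12*policy_rate - 74.
inflation becomes -24*policy_rate + 144.
Require -24*policy_rate + 144 ≤ 72, so policy_rate ≥ 3.
The smallest integer in [0, 7] satisfying this is 3.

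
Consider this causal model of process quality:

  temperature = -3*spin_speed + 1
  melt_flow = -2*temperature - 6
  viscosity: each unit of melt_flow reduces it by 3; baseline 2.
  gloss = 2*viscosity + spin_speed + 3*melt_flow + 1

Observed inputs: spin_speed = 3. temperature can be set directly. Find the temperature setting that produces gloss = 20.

Intervening on temperature fixes its value directly, overriding its dependence on spin_speed.
Substituting into the viscosity equation gives viscosity = 6*temperature + 20.
Substituting into the gloss equation gives gloss = 6*temperature + 26.
Solve 6*temperature + 26 = 20: temperature = (20 - 26) / 6 = -1.

temperature = -1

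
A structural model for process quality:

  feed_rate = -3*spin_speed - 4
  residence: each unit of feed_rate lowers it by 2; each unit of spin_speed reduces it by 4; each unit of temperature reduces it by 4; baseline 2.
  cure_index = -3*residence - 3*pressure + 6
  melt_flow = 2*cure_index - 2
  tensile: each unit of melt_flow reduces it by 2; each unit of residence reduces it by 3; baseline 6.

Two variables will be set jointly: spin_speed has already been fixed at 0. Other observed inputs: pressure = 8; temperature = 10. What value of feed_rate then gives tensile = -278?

With spin_speed held at 0:
Intervening on feed_rate fixes its value directly, overriding its dependence on spin_speed.
Substituting into the residence equation gives residence = -2*feed_rate - 38.
This gives cure_index = 6*feed_rate + 96.
This gives melt_flow = 12*feed_rate + 190.
Substituting into the tensile equation gives tensile = -18*feed_rate - 260.
Solve -18*feed_rate - 260 = -278: feed_rate = (-278 + 260) / -18 = 1.

feed_rate = 1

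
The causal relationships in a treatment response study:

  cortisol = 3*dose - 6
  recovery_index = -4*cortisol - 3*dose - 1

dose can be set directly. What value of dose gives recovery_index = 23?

dose = 0

Substituting into the recovery_index equation gives recovery_index = -15*dose + 23.
Solve -15*dose + 23 = 23: dose = (23 - 23) / -15 = 0.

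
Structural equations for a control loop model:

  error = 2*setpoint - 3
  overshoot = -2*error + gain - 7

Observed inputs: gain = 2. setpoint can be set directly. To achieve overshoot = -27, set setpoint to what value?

setpoint = 7

Substituting into the overshoot equation gives overshoot = -4*setpoint + 1.
Solve -4*setpoint + 1 = -27: setpoint = (-27 - 1) / -4 = 7.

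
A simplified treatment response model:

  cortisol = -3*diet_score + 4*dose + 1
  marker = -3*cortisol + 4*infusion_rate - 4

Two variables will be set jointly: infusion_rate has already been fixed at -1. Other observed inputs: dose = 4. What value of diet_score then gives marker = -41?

diet_score = 2

With infusion_rate held at -1:
Substituting into the cortisol equation gives cortisol = -3*diet_score + 17.
Substituting into the marker equation gives marker = 9*diet_score - 59.
Solve 9*diet_score - 59 = -41: diet_score = (-41 + 59) / 9 = 2.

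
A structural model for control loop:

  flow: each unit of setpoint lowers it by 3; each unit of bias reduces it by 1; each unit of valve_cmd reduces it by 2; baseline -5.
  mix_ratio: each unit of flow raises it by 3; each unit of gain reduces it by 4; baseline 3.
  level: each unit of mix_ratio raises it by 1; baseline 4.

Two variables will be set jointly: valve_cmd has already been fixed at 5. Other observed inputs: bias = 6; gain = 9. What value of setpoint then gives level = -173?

With valve_cmd held at 5:
Substituting into the flow equation gives flow = -3*setpoint - 21.
Substituting into the mix_ratio equation gives mix_ratio = -9*setpoint - 96.
Substituting into the level equation gives level = -9*setpoint - 92.
Solve -9*setpoint - 92 = -173: setpoint = (-173 + 92) / -9 = 9.

setpoint = 9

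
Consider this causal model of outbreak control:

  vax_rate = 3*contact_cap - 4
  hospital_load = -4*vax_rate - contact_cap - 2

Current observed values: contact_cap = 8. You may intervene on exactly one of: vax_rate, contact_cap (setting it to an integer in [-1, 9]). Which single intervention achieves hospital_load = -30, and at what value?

Intervening on vax_rate: with other inputs at their observed values, hospital_load = -4*vax_rate - 10. Solving for -30 gives vax_rate = 5, within [-1, 9].
Intervening on contact_cap: hospital_load = -13*contact_cap + 14. Reaching -30 requires contact_cap = 44/13, not an integer.

set vax_rate = 5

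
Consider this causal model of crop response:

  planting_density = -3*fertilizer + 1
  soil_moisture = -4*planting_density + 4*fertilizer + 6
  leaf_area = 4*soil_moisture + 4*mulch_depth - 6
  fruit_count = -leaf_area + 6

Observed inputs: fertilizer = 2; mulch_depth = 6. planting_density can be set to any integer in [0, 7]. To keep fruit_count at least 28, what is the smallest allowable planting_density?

planting_density = 6

Intervening on planting_density fixes its value directly, overriding its dependence on fertilizer.
Substituting into the soil_moisture equation gives soil_moisture = -4*planting_density + 14.
Substituting into the leaf_area equation gives leaf_area = -16*planting_density + 74.
So fruit_count = 16*planting_density - 68.
Require 16*planting_density - 68 ≥ 28, so planting_density ≥ 6.
The smallest integer in [0, 7] satisfying this is 6.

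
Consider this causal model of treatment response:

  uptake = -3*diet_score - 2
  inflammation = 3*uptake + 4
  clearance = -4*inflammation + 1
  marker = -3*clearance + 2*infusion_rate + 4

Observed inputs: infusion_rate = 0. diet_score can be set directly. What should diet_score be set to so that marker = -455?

diet_score = 4

Substituting into the inflammation equation gives inflammation = -9*diet_score - 2.
This gives clearance = 36*diet_score + 9.
Substituting into the marker equation gives marker = -108*diet_score - 23.
Solve -108*diet_score - 23 = -455: diet_score = (-455 + 23) / -108 = 4.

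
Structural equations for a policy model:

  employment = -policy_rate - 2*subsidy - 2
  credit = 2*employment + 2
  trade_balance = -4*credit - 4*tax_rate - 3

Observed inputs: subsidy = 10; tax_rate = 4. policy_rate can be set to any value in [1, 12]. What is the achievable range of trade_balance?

157 to 245

Substituting into the employment equation gives employment = -policy_rate - 22.
Substituting into the credit equation gives credit = -2*policy_rate - 42.
This gives trade_balance = 8*policy_rate + 149.
Linear in policy_rate, so extremes are at the endpoints: policy_rate = 1 gives trade_balance = 157; policy_rate = 12 gives trade_balance = 245.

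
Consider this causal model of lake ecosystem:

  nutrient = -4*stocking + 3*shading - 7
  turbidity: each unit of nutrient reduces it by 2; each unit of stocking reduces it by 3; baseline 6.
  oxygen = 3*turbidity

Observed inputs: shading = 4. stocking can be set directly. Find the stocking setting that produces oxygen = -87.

stocking = -5

Substituting into the nutrient equation gives nutrient = -4*stocking + 5.
turbidity becomes 5*stocking - 4.
Substituting into the oxygen equation gives oxygen = 15*stocking - 12.
Solve 15*stocking - 12 = -87: stocking = (-87 + 12) / 15 = -5.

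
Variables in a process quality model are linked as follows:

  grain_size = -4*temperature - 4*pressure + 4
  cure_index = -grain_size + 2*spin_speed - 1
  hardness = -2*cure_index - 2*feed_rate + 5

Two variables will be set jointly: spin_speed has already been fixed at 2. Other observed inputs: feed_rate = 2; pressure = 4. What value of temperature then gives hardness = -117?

temperature = 11

With spin_speed held at 2:
Substituting into the grain_size equation gives grain_size = -4*temperature - 12.
cure_index becomes 4*temperature + 15.
Substituting into the hardness equation gives hardness = -8*temperature - 29.
Solve -8*temperature - 29 = -117: temperature = (-117 + 29) / -8 = 11.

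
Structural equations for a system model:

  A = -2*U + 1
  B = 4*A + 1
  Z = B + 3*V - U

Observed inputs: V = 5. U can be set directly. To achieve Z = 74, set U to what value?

Substituting into the B equation gives B = -8*U + 5.
This gives Z = -9*U + 20.
Solve -9*U + 20 = 74: U = (74 - 20) / -9 = -6.

U = -6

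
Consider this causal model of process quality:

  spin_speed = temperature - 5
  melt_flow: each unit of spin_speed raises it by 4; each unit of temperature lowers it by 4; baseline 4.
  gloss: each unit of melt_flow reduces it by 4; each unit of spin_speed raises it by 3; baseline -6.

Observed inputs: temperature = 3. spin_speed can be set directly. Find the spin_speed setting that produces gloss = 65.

Intervening on spin_speed fixes its value directly, overriding its dependence on temperature.
Substituting into the melt_flow equation gives melt_flow = 4*spin_speed - 8.
So gloss = -13*spin_speed + 26.
Solve -13*spin_speed + 26 = 65: spin_speed = (65 - 26) / -13 = -3.

spin_speed = -3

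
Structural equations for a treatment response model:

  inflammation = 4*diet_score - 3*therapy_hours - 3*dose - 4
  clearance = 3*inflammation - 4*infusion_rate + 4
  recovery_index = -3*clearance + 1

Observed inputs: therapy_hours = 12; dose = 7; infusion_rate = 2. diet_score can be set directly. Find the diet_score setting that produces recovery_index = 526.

diet_score = 1

Substituting into the inflammation equation gives inflammation = 4*diet_score - 61.
This gives clearance = 12*diet_score - 187.
This gives recovery_index = -36*diet_score + 562.
Solve -36*diet_score + 562 = 526: diet_score = (526 - 562) / -36 = 1.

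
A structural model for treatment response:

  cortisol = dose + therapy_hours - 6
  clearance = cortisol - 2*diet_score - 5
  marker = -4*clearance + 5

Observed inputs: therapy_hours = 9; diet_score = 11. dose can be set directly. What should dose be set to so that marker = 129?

dose = -7

Substituting into the cortisol equation gives cortisol = dose + 3.
Substituting into the clearance equation gives clearance = dose - 24.
marker becomes -4*dose + 101.
Solve -4*dose + 101 = 129: dose = (129 - 101) / -4 = -7.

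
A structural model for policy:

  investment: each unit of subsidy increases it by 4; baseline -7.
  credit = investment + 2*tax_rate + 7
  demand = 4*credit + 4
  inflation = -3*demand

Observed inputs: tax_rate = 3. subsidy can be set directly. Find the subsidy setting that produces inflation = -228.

subsidy = 3

Substituting into the credit equation gives credit = 4*subsidy + 6.
Substituting into the demand equation gives demand = 16*subsidy + 28.
Substituting into the inflation equation gives inflation = -48*subsidy - 84.
Solve -48*subsidy - 84 = -228: subsidy = (-228 + 84) / -48 = 3.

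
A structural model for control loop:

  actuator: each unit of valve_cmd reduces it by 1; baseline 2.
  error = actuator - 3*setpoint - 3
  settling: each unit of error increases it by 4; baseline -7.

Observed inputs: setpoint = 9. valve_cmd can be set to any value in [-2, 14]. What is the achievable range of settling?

Substituting into the error equation gives error = -valve_cmd - 28.
So settling = -4*valve_cmd - 119.
Linear in valve_cmd, so extremes are at the endpoints: valve_cmd = -2 gives settling = -111; valve_cmd = 14 gives settling = -175.

-175 to -111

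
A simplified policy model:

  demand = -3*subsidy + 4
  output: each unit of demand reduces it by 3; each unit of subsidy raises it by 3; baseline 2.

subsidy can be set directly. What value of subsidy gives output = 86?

subsidy = 8

Substituting into the output equation gives output = 12*subsidy - 10.
Solve 12*subsidy - 10 = 86: subsidy = (86 + 10) / 12 = 8.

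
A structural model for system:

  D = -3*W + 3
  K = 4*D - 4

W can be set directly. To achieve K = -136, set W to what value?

Substituting into the K equation gives K = -12*W + 8.
Solve -12*W + 8 = -136: W = (-136 - 8) / -12 = 12.

W = 12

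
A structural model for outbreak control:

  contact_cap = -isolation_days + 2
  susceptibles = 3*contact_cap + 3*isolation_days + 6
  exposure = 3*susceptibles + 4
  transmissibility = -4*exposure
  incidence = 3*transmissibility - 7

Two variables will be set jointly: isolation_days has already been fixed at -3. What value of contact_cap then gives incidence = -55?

With isolation_days held at -3:
Intervening on contact_cap fixes its value directly, overriding its dependence on isolation_days.
Substituting into the susceptibles equation gives susceptibles = 3*contact_cap - 3.
Substituting into the exposure equation gives exposure = 9*contact_cap - 5.
Substituting into the transmissibility equation gives transmissibility = -36*contact_cap + 20.
Substituting into the incidence equation gives incidence = -108*contact_cap + 53.
Solve -108*contact_cap + 53 = -55: contact_cap = (-55 - 53) / -108 = 1.

contact_cap = 1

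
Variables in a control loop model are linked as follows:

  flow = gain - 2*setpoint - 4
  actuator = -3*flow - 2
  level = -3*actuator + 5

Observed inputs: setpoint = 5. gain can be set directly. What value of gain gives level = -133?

gain = -2

Substituting into the flow equation gives flow = gain - 14.
So actuator = -3*gain + 40.
Substituting into the level equation gives level = 9*gain - 115.
Solve 9*gain - 115 = -133: gain = (-133 + 115) / 9 = -2.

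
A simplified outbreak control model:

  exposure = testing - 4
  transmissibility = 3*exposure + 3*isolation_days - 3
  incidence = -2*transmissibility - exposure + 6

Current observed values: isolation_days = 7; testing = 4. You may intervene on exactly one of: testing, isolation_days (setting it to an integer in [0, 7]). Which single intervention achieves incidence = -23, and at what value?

Intervening on testing: with other inputs at their observed values, incidence = -7*testing - 2. Solving for -23 gives testing = 3, within [0, 7].
Intervening on isolation_days: incidence = -6*isolation_days + 12. Reaching -23 requires isolation_days = 35/6, not an integer.

set testing = 3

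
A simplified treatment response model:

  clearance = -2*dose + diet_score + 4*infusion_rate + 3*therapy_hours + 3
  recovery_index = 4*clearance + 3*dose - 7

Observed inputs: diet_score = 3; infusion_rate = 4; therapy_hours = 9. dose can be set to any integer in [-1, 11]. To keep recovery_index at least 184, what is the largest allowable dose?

dose = 1

Substituting into the clearance equation gives clearance = -2*dose + 49.
So recovery_index = -5*dose + 189.
Require -5*dose + 189 ≥ 184, so dose ≤ 1.
The largest integer in [-1, 11] satisfying this is 1.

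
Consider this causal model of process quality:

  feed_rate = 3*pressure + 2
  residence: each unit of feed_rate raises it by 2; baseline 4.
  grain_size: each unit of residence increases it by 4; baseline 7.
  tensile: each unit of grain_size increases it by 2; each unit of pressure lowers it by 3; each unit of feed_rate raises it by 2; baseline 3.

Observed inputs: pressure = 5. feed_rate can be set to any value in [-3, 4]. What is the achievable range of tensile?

-20 to 106

Intervening on feed_rate fixes its value directly, overriding its dependence on pressure.
Substituting into the grain_size equation gives grain_size = 8*feed_rate + 23.
tensile becomes 18*feed_rate + 34.
Linear in feed_rate, so extremes are at the endpoints: feed_rate = -3 gives tensile = -20; feed_rate = 4 gives tensile = 106.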